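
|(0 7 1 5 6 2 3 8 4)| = 9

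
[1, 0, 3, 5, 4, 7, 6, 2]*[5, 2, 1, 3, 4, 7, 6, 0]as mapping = [0→2, 1→5, 2→3, 3→7, 4→4, 5→0, 6→6, 7→1]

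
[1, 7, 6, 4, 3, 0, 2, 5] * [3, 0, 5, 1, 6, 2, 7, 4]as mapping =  [0→0, 1→4, 2→7, 3→6, 4→1, 5→3, 6→5, 7→2]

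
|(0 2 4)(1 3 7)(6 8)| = 6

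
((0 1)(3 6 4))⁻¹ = (0 1)(3 4 6)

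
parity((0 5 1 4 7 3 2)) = even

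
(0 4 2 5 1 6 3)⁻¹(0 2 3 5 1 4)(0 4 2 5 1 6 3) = (0 1 6 2 4 5)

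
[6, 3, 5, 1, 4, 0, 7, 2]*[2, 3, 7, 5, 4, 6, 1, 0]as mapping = [0→1, 1→5, 2→6, 3→3, 4→4, 5→2, 6→0, 7→7]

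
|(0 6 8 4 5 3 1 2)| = 8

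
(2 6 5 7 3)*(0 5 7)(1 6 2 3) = (0 5)(1 6 7)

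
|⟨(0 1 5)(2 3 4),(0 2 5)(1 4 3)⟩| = 60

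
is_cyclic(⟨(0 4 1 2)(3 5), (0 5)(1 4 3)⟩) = no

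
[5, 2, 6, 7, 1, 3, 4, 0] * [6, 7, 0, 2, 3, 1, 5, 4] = [1, 0, 5, 4, 7, 2, 3, 6]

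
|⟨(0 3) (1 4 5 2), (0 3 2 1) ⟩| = 720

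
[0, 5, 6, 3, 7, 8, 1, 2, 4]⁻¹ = [0, 6, 7, 3, 8, 1, 2, 4, 5]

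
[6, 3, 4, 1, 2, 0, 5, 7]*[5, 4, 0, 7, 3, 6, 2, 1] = [2, 7, 3, 4, 0, 5, 6, 1]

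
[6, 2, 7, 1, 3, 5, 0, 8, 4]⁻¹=[6, 3, 1, 4, 8, 5, 0, 2, 7]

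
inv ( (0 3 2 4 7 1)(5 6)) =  (0 1 7 4 2 3)(5 6)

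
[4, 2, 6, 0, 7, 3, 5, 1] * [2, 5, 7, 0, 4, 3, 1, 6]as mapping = [0→4, 1→7, 2→1, 3→2, 4→6, 5→0, 6→3, 7→5]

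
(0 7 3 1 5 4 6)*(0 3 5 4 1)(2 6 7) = (0 2 6 3)(1 4 7 5)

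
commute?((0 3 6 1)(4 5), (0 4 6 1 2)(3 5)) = no:(0 3 6 1)(4 5) * (0 4 6 1 2)(3 5) = (0 5 6 2)(1 4 3), (0 4 6 1 2)(3 5) * (0 3 6 1)(4 5) = (0 5 6)(1 2 3 4)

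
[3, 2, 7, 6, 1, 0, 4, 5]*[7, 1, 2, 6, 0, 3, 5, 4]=[6, 2, 4, 5, 1, 7, 0, 3]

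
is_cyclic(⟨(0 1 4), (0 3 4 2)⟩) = no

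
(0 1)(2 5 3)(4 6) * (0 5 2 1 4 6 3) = (0 4 3 1 5)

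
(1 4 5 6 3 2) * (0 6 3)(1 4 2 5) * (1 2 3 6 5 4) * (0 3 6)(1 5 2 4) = (0 2 5)(1 6 3)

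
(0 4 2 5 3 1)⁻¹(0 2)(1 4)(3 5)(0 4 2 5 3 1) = (0 2)(1 3)(4 5)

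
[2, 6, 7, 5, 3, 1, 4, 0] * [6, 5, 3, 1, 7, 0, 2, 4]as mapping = [0→3, 1→2, 2→4, 3→0, 4→1, 5→5, 6→7, 7→6]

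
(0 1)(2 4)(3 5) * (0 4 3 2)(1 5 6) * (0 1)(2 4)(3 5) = (0 3 6)(1 2 5 4)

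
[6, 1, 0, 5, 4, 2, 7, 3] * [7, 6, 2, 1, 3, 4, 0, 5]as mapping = [0→0, 1→6, 2→7, 3→4, 4→3, 5→2, 6→5, 7→1]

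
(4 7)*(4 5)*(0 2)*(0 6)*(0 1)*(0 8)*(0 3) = (0 2 6 1 8 3)(4 7 5)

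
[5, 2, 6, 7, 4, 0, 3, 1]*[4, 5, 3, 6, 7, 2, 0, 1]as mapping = [0→2, 1→3, 2→0, 3→1, 4→7, 5→4, 6→6, 7→5]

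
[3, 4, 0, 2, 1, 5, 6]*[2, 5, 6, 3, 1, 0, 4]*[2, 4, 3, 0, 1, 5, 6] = [0, 4, 3, 6, 5, 2, 1]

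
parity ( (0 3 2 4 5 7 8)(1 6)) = odd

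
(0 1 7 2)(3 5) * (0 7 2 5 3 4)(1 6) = (0 6 1 2 7 5 4)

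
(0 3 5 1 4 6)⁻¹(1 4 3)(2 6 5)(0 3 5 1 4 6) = (0 1 2)(4 6 5)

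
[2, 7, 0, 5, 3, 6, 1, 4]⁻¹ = [2, 6, 0, 4, 7, 3, 5, 1]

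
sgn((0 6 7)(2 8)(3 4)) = 1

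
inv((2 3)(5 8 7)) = (2 3)(5 7 8)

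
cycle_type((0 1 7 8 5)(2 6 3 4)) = 4.5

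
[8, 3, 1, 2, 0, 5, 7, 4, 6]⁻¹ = [4, 2, 3, 1, 7, 5, 8, 6, 0]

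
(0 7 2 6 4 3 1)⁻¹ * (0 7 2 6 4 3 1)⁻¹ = (0 3 6 7 1 4 2)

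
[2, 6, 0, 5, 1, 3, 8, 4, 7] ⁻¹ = [2, 4, 0, 5, 7, 3, 1, 8, 6] 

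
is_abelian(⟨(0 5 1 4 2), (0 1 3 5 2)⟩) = no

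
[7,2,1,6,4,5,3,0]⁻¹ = [7,2,1,6,4,5,3,0]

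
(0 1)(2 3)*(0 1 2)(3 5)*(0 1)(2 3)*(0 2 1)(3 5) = (0 5 1 2 3)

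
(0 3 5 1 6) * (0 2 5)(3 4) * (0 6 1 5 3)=(0 4)(2 3 6)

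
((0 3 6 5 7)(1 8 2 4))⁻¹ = (0 7 5 6 3)(1 4 2 8)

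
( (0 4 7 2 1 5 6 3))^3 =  (0 2 6 4 1 3 7 5)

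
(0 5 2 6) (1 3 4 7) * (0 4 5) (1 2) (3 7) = (1 7 2 6 4 3 5) 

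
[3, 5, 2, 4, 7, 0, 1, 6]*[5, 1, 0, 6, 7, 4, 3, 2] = [6, 4, 0, 7, 2, 5, 1, 3]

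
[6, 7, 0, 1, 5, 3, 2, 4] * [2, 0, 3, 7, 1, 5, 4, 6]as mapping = [0→4, 1→6, 2→2, 3→0, 4→5, 5→7, 6→3, 7→1]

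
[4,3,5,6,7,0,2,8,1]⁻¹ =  [5,8,6,1,0,2,3,4,7]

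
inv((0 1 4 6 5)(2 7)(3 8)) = (0 5 6 4 1)(2 7)(3 8)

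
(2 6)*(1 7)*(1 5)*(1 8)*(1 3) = (1 7 5 8 3)(2 6)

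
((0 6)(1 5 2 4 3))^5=(0 6)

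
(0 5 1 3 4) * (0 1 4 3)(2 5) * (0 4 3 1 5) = (0 2)(1 4 5 3)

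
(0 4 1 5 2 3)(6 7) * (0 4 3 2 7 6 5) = (0 3 4 1)(5 7)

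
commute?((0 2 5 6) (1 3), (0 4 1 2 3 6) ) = no:(0 2 5 6) (1 3) * (0 4 1 2 3 6) = (0 3 2 5) (1 6 4), (0 4 1 2 3 6) * (0 2 5 6) (1 3) = (0 4 3) (1 5 6 2) 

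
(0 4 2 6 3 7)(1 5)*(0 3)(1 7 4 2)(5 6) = (0 2 5 7 3 4 1 6)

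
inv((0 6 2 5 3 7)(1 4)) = (0 7 3 5 2 6)(1 4)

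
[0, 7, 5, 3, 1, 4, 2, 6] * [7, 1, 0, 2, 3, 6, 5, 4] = [7, 4, 6, 2, 1, 3, 0, 5]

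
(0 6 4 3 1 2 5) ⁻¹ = (0 5 2 1 3 4 6) 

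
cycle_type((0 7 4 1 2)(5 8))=2.5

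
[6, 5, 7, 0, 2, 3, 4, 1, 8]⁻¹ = [3, 7, 4, 5, 6, 1, 0, 2, 8]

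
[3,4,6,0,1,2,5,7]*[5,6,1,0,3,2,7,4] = [0,3,7,5,6,1,2,4]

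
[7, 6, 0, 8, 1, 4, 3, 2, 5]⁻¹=[2, 4, 7, 6, 5, 8, 1, 0, 3]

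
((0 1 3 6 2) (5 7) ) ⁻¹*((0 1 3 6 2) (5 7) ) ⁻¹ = (0 6 1 2 3) 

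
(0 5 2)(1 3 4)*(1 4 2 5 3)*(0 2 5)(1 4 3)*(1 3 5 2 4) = (0 3 2 4 5)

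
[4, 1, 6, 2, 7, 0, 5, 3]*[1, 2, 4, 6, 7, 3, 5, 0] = [7, 2, 5, 4, 0, 1, 3, 6]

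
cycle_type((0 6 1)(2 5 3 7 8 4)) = 3.6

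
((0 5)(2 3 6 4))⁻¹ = (0 5)(2 4 6 3)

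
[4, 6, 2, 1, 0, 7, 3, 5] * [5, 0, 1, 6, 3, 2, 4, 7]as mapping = [0→3, 1→4, 2→1, 3→0, 4→5, 5→7, 6→6, 7→2]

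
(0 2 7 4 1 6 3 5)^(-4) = (0 1)(2 6)(3 7)(4 5)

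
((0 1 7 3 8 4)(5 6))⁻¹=(0 4 8 3 7 1)(5 6)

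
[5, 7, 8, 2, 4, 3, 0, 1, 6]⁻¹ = [6, 7, 3, 5, 4, 0, 8, 1, 2]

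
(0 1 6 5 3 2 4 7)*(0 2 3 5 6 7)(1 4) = (0 4)(1 7 2)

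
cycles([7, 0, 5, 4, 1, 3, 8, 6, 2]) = (0 7 6 8 2 5 3 4 1) 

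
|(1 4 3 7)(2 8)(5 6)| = 4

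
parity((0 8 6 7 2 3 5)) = even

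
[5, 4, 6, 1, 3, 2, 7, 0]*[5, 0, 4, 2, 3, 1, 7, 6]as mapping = [0→1, 1→3, 2→7, 3→0, 4→2, 5→4, 6→6, 7→5]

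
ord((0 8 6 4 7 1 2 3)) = 8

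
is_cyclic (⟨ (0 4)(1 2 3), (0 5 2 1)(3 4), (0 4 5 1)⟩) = no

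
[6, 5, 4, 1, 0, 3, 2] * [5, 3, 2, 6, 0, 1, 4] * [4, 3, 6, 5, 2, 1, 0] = [2, 3, 4, 5, 1, 0, 6]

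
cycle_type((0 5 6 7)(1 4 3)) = 3.4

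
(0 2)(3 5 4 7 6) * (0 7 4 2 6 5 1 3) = (0 6)(1 3)(2 7 5)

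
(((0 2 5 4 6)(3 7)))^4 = (0 6 4 5 2)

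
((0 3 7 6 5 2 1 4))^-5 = (0 6 1 3 5 4 7 2)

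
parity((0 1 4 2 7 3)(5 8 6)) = odd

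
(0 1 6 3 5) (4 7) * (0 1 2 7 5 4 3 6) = (0 2 7 3 4 5 1) 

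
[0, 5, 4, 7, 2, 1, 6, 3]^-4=[0, 1, 2, 3, 4, 5, 6, 7]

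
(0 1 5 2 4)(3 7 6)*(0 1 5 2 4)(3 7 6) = (0 5 4 1 2)(3 6 7)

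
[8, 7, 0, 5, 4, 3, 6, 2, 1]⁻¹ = [2, 8, 7, 5, 4, 3, 6, 1, 0]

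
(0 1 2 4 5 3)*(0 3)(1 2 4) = (0 2 1 4 5)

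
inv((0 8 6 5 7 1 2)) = (0 2 1 7 5 6 8)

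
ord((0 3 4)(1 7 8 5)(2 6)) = 12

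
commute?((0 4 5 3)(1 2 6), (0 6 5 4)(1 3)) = no:(0 4 5 3)(1 2 6)*(0 6 5 4)(1 3) = (1 2 5)(3 6), (0 6 5 4)(1 3)*(0 4 5 3)(1 2 6) = (0 1)(2 6 3)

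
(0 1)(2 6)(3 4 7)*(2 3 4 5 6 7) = (0 1)(2 7 4)(3 5 6)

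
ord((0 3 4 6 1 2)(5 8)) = 6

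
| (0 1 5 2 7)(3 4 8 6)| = 20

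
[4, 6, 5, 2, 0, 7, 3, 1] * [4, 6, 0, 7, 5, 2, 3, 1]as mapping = [0→5, 1→3, 2→2, 3→0, 4→4, 5→1, 6→7, 7→6]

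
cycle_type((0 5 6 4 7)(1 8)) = 2.5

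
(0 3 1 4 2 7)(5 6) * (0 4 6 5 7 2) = (0 3 1 6 7 4)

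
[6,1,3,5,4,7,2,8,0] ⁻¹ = [8,1,6,2,4,3,0,5,7] 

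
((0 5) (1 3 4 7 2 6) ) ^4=(1 2 4) (3 6 7) 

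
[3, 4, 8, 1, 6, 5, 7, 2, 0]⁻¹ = [8, 3, 7, 0, 1, 5, 4, 6, 2]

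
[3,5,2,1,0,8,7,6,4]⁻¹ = [4,3,2,0,8,1,7,6,5]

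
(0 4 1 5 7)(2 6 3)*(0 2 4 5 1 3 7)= (0 5)(2 6 7)(3 4)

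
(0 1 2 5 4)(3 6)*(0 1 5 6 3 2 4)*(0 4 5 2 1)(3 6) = (0 2 3 6 1 5 4)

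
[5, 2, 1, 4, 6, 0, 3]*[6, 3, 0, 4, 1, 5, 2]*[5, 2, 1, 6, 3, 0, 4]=[0, 5, 6, 2, 1, 4, 3]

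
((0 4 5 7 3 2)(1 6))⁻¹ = (0 2 3 7 5 4)(1 6)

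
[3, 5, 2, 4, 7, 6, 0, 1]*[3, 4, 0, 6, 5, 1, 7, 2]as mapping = [0→6, 1→1, 2→0, 3→5, 4→2, 5→7, 6→3, 7→4]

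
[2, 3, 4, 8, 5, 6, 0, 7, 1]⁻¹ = [6, 8, 0, 1, 2, 4, 5, 7, 3]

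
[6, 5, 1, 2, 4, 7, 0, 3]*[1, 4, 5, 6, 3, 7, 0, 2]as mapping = [0→0, 1→7, 2→4, 3→5, 4→3, 5→2, 6→1, 7→6]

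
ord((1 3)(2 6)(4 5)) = 2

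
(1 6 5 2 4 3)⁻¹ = (1 3 4 2 5 6)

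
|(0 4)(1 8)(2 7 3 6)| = 4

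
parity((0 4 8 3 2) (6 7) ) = odd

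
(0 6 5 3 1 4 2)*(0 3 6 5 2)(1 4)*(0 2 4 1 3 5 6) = (0 6 4 2 5)(1 3)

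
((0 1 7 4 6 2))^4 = (0 6 7)(1 2 4)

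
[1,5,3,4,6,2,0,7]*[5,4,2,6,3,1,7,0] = [4,1,6,3,7,2,5,0]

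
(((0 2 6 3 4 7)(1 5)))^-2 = (0 4 6)(2 7 3)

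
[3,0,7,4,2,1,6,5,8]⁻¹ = [1,5,4,0,3,7,6,2,8]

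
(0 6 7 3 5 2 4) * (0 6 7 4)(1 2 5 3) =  (0 7 1 2)(4 6)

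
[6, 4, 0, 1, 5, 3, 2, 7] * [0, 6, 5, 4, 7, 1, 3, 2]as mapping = [0→3, 1→7, 2→0, 3→6, 4→1, 5→4, 6→5, 7→2]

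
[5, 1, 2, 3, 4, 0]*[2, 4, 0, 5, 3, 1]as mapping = [0→1, 1→4, 2→0, 3→5, 4→3, 5→2]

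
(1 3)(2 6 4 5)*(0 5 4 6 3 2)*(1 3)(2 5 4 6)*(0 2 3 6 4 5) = (0 5 2 1)(3 6)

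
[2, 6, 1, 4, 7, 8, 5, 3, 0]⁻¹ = [8, 2, 0, 7, 3, 6, 1, 4, 5]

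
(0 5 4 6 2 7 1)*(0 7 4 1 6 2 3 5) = (1 7 6 3 5)(2 4)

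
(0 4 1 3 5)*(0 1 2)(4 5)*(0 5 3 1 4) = (0 3)(2 5 4)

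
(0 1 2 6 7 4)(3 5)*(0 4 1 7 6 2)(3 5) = (0 7 1)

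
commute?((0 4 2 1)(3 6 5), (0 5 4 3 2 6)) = no:(0 4 2 1)(3 6 5)*(0 5 4 3 2 6) = (0 3)(1 5 2)(4 6), (0 5 4 3 2 6)*(0 4 2 1)(3 6 5) = (0 3 1)(2 5)(4 6)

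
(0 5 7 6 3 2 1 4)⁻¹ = (0 4 1 2 3 6 7 5)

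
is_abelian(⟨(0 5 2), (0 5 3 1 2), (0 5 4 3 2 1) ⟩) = no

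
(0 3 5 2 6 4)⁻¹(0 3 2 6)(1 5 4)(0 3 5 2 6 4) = (0 1 2)(3 5 6 4)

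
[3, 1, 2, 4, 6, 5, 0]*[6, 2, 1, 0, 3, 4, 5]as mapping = [0→0, 1→2, 2→1, 3→3, 4→5, 5→4, 6→6]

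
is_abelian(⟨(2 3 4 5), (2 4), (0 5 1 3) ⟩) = no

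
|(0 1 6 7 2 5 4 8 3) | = 9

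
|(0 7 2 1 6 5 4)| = 7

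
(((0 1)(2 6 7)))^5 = (0 1)(2 7 6)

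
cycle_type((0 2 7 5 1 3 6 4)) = 8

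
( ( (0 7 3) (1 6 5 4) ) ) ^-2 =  (0 7 3) (1 5) (4 6) 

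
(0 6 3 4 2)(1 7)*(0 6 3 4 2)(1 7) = (0 3 2 6 4)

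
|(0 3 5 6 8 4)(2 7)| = 6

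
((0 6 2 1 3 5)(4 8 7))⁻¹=(0 5 3 1 2 6)(4 7 8)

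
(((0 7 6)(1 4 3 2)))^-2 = (0 7 6)(1 3)(2 4)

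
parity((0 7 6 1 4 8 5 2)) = odd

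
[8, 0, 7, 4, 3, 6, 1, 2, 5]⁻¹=[1, 6, 7, 4, 3, 8, 5, 2, 0]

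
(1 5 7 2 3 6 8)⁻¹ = (1 8 6 3 2 7 5)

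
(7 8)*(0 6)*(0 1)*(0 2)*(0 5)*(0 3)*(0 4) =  (0 6 1 2 5 3 4)(7 8)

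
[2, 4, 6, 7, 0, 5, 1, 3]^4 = [4, 6, 0, 3, 1, 5, 2, 7]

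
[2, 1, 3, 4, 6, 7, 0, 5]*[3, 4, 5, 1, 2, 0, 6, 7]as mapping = [0→5, 1→4, 2→1, 3→2, 4→6, 5→7, 6→3, 7→0]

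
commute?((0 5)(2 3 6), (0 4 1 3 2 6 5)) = no:(0 5)(2 3 6) * (0 4 1 3 2 6 5) = (1 3 5 4), (0 4 1 3 2 6 5) * (0 5)(2 3 6) = (0 4 1 6)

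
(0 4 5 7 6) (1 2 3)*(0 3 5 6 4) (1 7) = (1 2 5) (3 7 4 6) 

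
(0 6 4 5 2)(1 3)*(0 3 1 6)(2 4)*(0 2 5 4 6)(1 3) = (0 2 1 3)(5 6)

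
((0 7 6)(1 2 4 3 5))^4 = (0 7 6)(1 5 3 4 2)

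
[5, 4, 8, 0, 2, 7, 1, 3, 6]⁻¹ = [3, 6, 4, 7, 1, 0, 8, 5, 2]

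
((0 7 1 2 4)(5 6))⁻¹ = (0 4 2 1 7)(5 6)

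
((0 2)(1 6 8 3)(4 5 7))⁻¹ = (0 2)(1 3 8 6)(4 7 5)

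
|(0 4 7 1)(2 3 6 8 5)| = 20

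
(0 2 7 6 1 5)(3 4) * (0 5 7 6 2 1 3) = (0 1 7 2 6 3 4)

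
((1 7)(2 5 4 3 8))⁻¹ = (1 7)(2 8 3 4 5)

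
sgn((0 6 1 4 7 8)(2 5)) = 1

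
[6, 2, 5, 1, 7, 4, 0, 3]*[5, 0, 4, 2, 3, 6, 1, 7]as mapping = [0→1, 1→4, 2→6, 3→0, 4→7, 5→3, 6→5, 7→2]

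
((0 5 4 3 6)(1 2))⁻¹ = (0 6 3 4 5)(1 2)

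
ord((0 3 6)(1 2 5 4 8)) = 15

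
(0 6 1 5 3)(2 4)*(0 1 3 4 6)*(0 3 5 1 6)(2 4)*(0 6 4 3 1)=(0 1)(2 6 5)(3 4)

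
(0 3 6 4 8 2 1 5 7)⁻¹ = (0 7 5 1 2 8 4 6 3)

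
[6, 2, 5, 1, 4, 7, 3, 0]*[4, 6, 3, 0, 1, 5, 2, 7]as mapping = [0→2, 1→3, 2→5, 3→6, 4→1, 5→7, 6→0, 7→4]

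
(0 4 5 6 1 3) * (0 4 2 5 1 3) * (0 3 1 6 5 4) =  (0 2 4 6 1 3)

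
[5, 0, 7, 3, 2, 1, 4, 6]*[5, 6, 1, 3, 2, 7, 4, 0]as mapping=[0→7, 1→5, 2→0, 3→3, 4→1, 5→6, 6→2, 7→4]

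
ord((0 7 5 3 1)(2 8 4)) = 15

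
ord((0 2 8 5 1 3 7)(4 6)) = 14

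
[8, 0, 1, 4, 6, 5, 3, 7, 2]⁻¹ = [1, 2, 8, 6, 3, 5, 4, 7, 0]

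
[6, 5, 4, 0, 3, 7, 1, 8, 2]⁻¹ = [3, 6, 8, 4, 2, 1, 0, 5, 7]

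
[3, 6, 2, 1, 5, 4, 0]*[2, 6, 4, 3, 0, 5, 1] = [3, 1, 4, 6, 5, 0, 2] 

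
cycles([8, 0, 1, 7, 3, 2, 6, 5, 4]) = (0 8 4 3 7 5 2 1)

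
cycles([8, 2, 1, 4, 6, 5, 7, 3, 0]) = (0 8)(1 2)(3 4 6 7)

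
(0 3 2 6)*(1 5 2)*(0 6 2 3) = (1 5 3)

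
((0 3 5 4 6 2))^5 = (0 2 6 4 5 3)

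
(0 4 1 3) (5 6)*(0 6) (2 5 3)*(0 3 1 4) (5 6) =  (1 2 6) (3 5) 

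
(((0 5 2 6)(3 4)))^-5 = (0 6 2 5)(3 4)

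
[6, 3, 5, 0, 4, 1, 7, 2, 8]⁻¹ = [3, 5, 7, 1, 4, 2, 0, 6, 8]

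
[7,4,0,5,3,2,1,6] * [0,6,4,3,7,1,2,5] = [5,7,0,1,3,4,6,2]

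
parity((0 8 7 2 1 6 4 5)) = odd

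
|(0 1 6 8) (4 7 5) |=12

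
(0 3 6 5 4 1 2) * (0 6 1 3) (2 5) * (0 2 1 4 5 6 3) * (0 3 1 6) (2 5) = (0 5 2 1) (3 4) 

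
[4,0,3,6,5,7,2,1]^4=[1,7,3,6,0,4,2,5]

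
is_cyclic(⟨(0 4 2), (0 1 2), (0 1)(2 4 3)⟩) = no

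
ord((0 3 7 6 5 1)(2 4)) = 6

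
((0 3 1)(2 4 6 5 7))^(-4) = (0 1 3)(2 4 6 5 7)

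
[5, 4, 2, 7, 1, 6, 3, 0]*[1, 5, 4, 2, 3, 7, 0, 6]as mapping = [0→7, 1→3, 2→4, 3→6, 4→5, 5→0, 6→2, 7→1]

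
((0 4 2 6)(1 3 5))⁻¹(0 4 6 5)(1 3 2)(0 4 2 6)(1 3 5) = (0 1 4 2)(3 5 6)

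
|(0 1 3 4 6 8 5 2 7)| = 9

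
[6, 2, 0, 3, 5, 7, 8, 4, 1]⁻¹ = [2, 8, 1, 3, 7, 4, 0, 5, 6]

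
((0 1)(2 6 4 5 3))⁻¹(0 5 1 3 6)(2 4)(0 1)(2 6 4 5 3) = (0 2 4 1 3)(5 6)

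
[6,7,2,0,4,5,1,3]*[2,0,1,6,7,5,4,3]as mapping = [0→4,1→3,2→1,3→2,4→7,5→5,6→0,7→6]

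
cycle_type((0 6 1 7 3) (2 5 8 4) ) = 4.5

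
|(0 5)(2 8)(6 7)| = 2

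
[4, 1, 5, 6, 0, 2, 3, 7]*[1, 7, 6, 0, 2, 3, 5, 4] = [2, 7, 3, 5, 1, 6, 0, 4]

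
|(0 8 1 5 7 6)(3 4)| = 6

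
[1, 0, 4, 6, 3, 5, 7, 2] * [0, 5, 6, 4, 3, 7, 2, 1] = [5, 0, 3, 2, 4, 7, 1, 6]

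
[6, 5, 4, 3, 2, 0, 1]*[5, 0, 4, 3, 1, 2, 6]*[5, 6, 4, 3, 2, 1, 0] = [0, 4, 6, 3, 2, 1, 5]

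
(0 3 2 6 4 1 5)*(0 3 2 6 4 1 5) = (0 2 4 5 3 6 1)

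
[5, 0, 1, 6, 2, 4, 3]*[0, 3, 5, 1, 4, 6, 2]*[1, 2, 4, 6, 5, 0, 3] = [3, 1, 6, 4, 0, 5, 2]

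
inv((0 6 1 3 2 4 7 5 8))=(0 8 5 7 4 2 3 1 6)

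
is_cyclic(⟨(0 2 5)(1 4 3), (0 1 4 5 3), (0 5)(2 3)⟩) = no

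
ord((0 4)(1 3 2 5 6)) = 10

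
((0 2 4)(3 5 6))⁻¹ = (0 4 2)(3 6 5)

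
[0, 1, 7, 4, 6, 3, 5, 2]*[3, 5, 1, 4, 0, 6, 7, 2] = [3, 5, 2, 0, 7, 4, 6, 1]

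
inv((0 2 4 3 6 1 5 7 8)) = (0 8 7 5 1 6 3 4 2)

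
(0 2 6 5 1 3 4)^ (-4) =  (0 5 4 6 3 2 1)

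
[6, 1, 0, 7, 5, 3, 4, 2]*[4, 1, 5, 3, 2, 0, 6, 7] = [6, 1, 4, 7, 0, 3, 2, 5]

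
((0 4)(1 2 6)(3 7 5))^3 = (0 4)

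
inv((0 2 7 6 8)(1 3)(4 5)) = (0 8 6 7 2)(1 3)(4 5)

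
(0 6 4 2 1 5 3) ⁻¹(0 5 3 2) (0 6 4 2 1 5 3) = (0 1 6 3) 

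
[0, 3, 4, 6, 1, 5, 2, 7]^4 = [0, 4, 6, 1, 2, 5, 3, 7]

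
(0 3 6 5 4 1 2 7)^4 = (0 4)(1 3)(2 6)(5 7)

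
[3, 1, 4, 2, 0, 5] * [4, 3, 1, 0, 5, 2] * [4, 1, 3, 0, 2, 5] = [4, 0, 5, 1, 2, 3]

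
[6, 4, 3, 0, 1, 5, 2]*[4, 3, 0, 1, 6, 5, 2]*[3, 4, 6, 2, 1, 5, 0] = [6, 0, 4, 1, 2, 5, 3]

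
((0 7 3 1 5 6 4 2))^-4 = (0 5)(1 2)(3 4)(6 7)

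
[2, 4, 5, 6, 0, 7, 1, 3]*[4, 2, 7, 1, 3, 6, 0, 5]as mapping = [0→7, 1→3, 2→6, 3→0, 4→4, 5→5, 6→2, 7→1]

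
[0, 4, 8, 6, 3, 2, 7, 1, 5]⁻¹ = [0, 7, 5, 4, 1, 8, 3, 6, 2]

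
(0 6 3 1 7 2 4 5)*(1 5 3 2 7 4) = (0 6 2 1 4 3 5)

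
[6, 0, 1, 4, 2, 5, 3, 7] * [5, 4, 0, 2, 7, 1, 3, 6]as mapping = [0→3, 1→5, 2→4, 3→7, 4→0, 5→1, 6→2, 7→6]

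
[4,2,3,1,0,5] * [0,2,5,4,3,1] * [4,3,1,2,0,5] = [2,5,0,1,4,3]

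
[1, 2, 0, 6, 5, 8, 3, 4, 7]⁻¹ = [2, 0, 1, 6, 7, 4, 3, 8, 5]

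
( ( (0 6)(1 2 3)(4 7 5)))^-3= (0 6)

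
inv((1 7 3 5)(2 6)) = (1 5 3 7)(2 6)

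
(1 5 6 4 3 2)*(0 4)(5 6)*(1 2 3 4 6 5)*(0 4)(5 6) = (0 5 1 6 4)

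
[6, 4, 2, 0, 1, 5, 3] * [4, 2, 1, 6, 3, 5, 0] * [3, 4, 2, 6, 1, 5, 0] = [3, 6, 4, 1, 2, 5, 0]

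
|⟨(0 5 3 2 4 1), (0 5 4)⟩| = 720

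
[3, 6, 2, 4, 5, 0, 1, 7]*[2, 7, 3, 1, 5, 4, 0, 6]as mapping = [0→1, 1→0, 2→3, 3→5, 4→4, 5→2, 6→7, 7→6]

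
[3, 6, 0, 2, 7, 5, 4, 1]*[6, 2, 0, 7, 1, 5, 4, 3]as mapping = [0→7, 1→4, 2→6, 3→0, 4→3, 5→5, 6→1, 7→2]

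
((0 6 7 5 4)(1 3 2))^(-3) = (0 7 4 6 5)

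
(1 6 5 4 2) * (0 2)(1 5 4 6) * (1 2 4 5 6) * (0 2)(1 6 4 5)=(0 5 6 1)(2 4)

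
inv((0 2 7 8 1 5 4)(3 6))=(0 4 5 1 8 7 2)(3 6)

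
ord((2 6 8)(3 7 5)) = 3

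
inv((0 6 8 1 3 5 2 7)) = (0 7 2 5 3 1 8 6)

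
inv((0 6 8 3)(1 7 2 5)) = (0 3 8 6)(1 5 2 7)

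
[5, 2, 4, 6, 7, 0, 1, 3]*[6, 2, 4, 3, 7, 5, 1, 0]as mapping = [0→5, 1→4, 2→7, 3→1, 4→0, 5→6, 6→2, 7→3]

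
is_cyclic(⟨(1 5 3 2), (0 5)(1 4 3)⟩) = no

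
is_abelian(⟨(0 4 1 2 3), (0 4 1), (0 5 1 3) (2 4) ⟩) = no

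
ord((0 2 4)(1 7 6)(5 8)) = 6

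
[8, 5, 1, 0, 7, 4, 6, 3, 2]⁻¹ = [3, 2, 8, 7, 5, 1, 6, 4, 0]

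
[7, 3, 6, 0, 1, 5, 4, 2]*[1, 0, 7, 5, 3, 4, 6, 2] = [2, 5, 6, 1, 0, 4, 3, 7]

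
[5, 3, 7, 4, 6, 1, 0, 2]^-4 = [1, 4, 2, 6, 0, 3, 5, 7]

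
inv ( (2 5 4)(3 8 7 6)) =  (2 4 5)(3 6 7 8)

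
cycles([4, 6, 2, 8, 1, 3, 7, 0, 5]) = (0 4 1 6 7)(3 8 5)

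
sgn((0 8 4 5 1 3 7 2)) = -1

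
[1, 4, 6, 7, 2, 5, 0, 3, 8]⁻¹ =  [6, 0, 4, 7, 1, 5, 2, 3, 8]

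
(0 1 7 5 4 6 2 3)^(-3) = (0 6 7 3 4 1 2 5)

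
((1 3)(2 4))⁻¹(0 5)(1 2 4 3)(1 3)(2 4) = (0 5)(1 3 4 2)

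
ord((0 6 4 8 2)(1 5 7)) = 15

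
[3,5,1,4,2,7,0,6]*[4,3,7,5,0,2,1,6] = [5,2,3,0,7,6,4,1]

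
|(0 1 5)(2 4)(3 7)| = 6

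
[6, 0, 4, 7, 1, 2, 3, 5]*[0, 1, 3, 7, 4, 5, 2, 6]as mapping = [0→2, 1→0, 2→4, 3→6, 4→1, 5→3, 6→7, 7→5]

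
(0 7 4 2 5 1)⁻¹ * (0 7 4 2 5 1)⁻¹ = (0 5 4)(1 2 7)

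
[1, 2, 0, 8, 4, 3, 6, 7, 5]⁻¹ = [2, 0, 1, 5, 4, 8, 6, 7, 3]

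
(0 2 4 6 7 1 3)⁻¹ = (0 3 1 7 6 4 2)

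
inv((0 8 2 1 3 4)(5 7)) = (0 4 3 1 2 8)(5 7)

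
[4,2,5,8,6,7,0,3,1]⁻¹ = [6,8,1,7,0,2,4,5,3]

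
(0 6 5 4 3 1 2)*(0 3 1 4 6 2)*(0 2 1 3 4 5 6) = (0 1 2 4 3 5)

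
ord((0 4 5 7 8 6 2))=7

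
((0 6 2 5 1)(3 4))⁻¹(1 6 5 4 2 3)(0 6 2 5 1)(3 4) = (0 2 1 3 5 4)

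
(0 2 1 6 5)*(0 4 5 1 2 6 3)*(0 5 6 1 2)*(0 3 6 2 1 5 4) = (0 5)(1 6)(2 3 4)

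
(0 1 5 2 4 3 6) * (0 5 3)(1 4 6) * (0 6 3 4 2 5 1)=(0 2 3)(1 4 6)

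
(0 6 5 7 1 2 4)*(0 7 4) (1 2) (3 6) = (0 3 6 5 4 7 2) 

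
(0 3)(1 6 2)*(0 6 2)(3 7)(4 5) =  (0 7 3 6)(1 2)(4 5)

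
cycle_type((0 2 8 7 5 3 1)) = 7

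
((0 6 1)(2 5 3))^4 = (0 6 1)(2 5 3)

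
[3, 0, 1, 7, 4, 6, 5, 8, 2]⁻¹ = [1, 2, 8, 0, 4, 6, 5, 3, 7]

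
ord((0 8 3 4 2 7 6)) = 7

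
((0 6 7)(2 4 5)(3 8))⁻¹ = (0 7 6)(2 5 4)(3 8)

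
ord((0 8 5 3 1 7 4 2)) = 8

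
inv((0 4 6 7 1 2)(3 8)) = (0 2 1 7 6 4)(3 8)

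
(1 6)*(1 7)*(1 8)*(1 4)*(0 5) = (0 5)(1 6 7 8 4)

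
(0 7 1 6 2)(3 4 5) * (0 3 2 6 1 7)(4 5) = (2 3 5)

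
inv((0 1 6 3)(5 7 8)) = (0 3 6 1)(5 8 7)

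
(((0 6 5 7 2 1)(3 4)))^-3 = (0 7)(1 5)(2 6)(3 4)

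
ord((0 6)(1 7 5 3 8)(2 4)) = 10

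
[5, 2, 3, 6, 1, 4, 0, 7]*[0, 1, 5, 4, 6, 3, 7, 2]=[3, 5, 4, 7, 1, 6, 0, 2]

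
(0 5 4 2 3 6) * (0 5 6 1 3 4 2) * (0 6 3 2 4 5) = (0 3 1 2 5 4 6) 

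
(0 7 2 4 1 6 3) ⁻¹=(0 3 6 1 4 2 7) 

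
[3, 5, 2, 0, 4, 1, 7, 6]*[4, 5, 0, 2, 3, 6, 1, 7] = [2, 6, 0, 4, 3, 5, 7, 1]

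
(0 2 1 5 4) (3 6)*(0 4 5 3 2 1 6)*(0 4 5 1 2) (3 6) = (0 2 3 4 5 1 6) 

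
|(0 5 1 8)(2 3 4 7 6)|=20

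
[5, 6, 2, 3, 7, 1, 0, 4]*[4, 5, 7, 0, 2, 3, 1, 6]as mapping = [0→3, 1→1, 2→7, 3→0, 4→6, 5→5, 6→4, 7→2]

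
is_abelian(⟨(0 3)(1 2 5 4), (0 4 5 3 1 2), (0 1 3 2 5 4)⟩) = no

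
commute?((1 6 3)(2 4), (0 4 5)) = no:(1 6 3)(2 4) * (0 4 5) = (0 4 2 5)(1 6 3), (0 4 5) * (1 6 3)(2 4) = (0 2 4 5)(1 6 3)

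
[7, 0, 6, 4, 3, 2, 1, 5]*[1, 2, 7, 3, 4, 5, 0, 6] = [6, 1, 0, 4, 3, 7, 2, 5]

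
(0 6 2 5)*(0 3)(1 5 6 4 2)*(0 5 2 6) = (0 4 6 1 2)(3 5)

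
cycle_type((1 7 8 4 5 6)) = 6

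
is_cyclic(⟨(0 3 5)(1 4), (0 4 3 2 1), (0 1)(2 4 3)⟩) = no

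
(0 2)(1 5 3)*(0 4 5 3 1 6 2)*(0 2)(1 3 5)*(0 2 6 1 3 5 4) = (0 6 2)(1 4 3)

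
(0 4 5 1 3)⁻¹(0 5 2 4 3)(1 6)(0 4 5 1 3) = (0 4 1 2 5)(3 6)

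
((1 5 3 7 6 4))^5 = (1 4 6 7 3 5)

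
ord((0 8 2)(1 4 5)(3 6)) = 6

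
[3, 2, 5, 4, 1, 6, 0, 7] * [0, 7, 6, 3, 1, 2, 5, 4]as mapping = [0→3, 1→6, 2→2, 3→1, 4→7, 5→5, 6→0, 7→4]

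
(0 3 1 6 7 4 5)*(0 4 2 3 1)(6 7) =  (0 1 7 2 3)(4 5)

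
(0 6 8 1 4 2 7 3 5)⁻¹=(0 5 3 7 2 4 1 8 6)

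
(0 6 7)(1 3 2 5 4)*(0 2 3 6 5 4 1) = (0 5 1 6 7 2 4)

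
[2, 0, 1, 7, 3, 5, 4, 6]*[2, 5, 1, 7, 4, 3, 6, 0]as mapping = [0→1, 1→2, 2→5, 3→0, 4→7, 5→3, 6→4, 7→6]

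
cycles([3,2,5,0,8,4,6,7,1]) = (0 3)(1 2 5 4 8)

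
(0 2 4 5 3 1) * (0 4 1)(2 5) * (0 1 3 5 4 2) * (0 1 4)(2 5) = (1 5 2 3 4)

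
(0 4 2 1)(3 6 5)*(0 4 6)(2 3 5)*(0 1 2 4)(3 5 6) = (0 3 1)(4 5 6)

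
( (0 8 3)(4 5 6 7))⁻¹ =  (0 3 8)(4 7 6 5)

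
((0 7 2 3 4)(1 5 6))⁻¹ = (0 4 3 2 7)(1 6 5)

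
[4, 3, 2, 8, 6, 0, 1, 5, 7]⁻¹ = [5, 6, 2, 1, 0, 7, 4, 8, 3]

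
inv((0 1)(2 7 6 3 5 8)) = (0 1)(2 8 5 3 6 7)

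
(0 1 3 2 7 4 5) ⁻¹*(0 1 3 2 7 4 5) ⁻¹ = (0 4 2 1 5 7 3) 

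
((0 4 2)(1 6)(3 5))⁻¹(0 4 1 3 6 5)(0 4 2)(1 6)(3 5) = (1 3 4 2 6 5)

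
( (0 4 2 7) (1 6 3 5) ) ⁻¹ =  (0 7 2 4) (1 5 3 6) 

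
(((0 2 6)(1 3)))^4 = (0 2 6)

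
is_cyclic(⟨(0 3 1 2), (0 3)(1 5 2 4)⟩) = no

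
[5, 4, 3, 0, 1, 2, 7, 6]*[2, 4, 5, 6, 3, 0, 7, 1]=[0, 3, 6, 2, 4, 5, 1, 7]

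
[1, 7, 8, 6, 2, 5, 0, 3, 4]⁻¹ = [6, 0, 4, 7, 8, 5, 3, 1, 2]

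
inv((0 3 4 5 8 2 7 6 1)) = (0 1 6 7 2 8 5 4 3)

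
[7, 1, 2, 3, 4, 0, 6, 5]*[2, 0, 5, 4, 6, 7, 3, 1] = [1, 0, 5, 4, 6, 2, 3, 7]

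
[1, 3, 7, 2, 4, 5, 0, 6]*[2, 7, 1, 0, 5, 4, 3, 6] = [7, 0, 6, 1, 5, 4, 2, 3]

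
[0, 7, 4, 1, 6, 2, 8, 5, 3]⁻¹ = [0, 3, 5, 8, 2, 7, 4, 1, 6]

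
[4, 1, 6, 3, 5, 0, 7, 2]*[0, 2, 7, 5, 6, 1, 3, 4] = [6, 2, 3, 5, 1, 0, 4, 7]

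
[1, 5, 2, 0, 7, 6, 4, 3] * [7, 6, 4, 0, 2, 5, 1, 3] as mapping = [0→6, 1→5, 2→4, 3→7, 4→3, 5→1, 6→2, 7→0] 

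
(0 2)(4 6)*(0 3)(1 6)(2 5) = (0 5 2 3)(1 6 4)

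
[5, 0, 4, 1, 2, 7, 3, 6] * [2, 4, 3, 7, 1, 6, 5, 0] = [6, 2, 1, 4, 3, 0, 7, 5]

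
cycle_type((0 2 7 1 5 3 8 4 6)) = 9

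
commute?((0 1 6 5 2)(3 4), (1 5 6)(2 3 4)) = no:(0 1 6 5 2)(3 4)*(1 5 6)(2 3 4) = (0 5 3 2), (1 5 6)(2 3 4)*(0 1 6 5 2)(3 4) = (0 1 2 4)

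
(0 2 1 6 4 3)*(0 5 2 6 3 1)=(0 6 4 1 3 5 2)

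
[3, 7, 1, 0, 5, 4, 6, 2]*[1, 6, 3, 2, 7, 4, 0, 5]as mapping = [0→2, 1→5, 2→6, 3→1, 4→4, 5→7, 6→0, 7→3]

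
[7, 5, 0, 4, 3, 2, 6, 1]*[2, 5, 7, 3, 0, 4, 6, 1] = [1, 4, 2, 0, 3, 7, 6, 5]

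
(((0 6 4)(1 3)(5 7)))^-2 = (0 6 4)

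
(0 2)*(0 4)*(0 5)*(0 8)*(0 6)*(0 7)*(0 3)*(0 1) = (0 2 4 5 8 6 7 3 1)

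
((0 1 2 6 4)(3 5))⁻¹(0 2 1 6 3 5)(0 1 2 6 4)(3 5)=(1 6 2 4 5 3)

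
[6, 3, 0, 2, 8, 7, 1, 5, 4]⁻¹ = [2, 6, 3, 1, 8, 7, 0, 5, 4]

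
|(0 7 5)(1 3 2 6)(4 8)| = 12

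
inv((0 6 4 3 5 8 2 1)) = (0 1 2 8 5 3 4 6)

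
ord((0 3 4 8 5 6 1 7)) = 8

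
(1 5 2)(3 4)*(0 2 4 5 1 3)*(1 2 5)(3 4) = (0 5 3 1 2 4)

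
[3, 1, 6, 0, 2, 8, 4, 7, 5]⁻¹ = [3, 1, 4, 0, 6, 8, 2, 7, 5]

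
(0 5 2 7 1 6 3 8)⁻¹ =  (0 8 3 6 1 7 2 5)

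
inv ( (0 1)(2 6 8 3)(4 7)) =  (0 1)(2 3 8 6)(4 7)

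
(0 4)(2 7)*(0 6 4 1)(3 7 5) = (0 1)(2 5 3 7)(4 6)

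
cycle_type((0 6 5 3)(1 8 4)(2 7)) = 2.3.4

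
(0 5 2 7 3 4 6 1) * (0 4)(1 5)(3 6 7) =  (0 1 4 7 6 5 2 3)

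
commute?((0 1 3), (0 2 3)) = no:(0 1 3)*(0 2 3) = (0 1)(2 3), (0 2 3)*(0 1 3) = (0 2)(1 3)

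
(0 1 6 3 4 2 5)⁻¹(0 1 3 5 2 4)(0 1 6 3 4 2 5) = (0 5 2 1 6 4)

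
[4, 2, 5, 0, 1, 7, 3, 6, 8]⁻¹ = [3, 4, 1, 6, 0, 2, 7, 5, 8]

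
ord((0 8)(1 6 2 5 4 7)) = 6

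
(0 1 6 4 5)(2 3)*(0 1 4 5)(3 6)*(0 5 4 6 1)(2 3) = (0 6 4 5)(1 2)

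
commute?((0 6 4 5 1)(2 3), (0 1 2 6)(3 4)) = no:(0 6 4 5 1)(2 3)*(0 1 2 6)(3 4) = (2 4 5)(3 6), (0 1 2 6)(3 4)*(0 6 4 5 1)(2 3) = (1 3 5)(2 4)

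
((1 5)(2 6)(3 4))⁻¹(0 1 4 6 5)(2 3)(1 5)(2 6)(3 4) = (0 5 3 2 1)(4 6)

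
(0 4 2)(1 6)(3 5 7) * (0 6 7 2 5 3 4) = (1 7 4 5 2 6)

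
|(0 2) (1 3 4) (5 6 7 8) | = 12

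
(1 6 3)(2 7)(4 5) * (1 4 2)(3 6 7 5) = (1 7)(2 5)(3 4)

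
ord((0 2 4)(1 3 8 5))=12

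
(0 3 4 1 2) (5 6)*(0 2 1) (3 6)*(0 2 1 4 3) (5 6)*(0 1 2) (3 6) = (0 5 1 4) (3 6) 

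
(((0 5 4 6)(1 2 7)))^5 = (0 5 4 6)(1 7 2)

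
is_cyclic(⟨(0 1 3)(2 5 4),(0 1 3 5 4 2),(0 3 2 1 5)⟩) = no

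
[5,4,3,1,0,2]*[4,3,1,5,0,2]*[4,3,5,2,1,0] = [5,4,0,2,1,3]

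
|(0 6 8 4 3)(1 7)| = 10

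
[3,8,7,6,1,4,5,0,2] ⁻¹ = [7,4,8,0,5,6,3,2,1] 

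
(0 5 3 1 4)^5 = ()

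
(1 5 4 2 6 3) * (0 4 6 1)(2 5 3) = (0 4 5 6 2 1 3)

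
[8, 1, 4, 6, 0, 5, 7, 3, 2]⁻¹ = [4, 1, 8, 7, 2, 5, 3, 6, 0]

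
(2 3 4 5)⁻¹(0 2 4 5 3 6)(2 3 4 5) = (0 3 5 2 4 6)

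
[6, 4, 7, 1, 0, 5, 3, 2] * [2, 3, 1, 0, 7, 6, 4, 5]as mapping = [0→4, 1→7, 2→5, 3→3, 4→2, 5→6, 6→0, 7→1]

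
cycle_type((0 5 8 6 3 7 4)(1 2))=2.7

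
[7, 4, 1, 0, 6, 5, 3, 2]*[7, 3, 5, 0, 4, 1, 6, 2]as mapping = [0→2, 1→4, 2→3, 3→7, 4→6, 5→1, 6→0, 7→5]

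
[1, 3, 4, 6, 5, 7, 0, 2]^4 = [0, 1, 2, 3, 4, 5, 6, 7]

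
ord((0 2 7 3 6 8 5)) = 7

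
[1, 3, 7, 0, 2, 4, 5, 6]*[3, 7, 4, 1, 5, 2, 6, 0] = [7, 1, 0, 3, 4, 5, 2, 6]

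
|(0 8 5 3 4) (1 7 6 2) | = 20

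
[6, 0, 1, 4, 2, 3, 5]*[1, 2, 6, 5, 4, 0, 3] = [3, 1, 2, 4, 6, 5, 0]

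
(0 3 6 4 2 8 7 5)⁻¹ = (0 5 7 8 2 4 6 3)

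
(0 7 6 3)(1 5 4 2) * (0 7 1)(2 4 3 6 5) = (0 1 2)(3 7 5)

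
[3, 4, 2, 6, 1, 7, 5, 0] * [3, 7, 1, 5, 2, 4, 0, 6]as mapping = [0→5, 1→2, 2→1, 3→0, 4→7, 5→6, 6→4, 7→3]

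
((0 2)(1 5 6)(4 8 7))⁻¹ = (0 2)(1 6 5)(4 7 8)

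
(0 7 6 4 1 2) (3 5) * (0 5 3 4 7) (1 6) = (1 2 5 4 6 7) 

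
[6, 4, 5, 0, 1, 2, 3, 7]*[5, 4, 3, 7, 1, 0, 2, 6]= [2, 1, 0, 5, 4, 3, 7, 6]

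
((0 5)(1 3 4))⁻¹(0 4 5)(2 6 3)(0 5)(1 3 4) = (0 5 1)(2 6 4)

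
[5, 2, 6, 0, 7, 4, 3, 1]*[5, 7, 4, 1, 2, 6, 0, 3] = [6, 4, 0, 5, 3, 2, 1, 7]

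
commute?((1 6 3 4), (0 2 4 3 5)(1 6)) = no:(1 6 3 4) * (0 2 4 3 5)(1 6) = (0 2 4 6 5), (0 2 4 3 5)(1 6) * (1 6 3 4) = (0 2 1 3 5)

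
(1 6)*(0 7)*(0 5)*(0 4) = (0 7 5 4)(1 6)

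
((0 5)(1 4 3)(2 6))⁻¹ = (0 5)(1 3 4)(2 6)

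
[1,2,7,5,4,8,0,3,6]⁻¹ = [6,0,1,7,4,3,8,2,5]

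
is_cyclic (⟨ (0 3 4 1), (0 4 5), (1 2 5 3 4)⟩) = no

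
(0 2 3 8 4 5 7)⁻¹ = (0 7 5 4 8 3 2)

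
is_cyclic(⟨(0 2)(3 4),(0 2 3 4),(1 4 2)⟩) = no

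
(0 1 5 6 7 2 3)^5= (0 2 6 1 3 7 5)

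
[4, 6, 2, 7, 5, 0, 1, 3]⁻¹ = [5, 6, 2, 7, 0, 4, 1, 3]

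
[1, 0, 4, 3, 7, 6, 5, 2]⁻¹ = [1, 0, 7, 3, 2, 6, 5, 4]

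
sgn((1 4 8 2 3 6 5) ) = 1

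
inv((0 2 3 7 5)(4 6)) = (0 5 7 3 2)(4 6)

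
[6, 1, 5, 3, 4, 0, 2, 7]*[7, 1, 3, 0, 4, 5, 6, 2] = [6, 1, 5, 0, 4, 7, 3, 2]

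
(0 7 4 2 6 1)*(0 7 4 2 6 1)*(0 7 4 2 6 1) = (0 2)(1 4)(6 7)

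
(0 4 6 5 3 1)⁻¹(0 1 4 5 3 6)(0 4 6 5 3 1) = (0 6 3 1 5 4)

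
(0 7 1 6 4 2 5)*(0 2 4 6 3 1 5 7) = (1 3)(2 7 5)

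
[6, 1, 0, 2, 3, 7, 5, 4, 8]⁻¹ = [2, 1, 3, 4, 7, 6, 0, 5, 8]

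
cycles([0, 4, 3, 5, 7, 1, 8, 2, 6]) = (1 4 7 2 3 5)(6 8)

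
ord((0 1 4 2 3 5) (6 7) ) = 6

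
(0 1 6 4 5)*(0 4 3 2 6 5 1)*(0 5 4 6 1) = (0 5 6 3 2 1 4)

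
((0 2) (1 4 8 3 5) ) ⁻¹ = (0 2) (1 5 3 8 4) 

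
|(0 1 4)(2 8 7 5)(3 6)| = 12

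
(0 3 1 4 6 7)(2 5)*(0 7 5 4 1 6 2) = (0 3 6 5)(2 4)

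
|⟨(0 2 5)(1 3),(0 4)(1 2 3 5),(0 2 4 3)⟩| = 720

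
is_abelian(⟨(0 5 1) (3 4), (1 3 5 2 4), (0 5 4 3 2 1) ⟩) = no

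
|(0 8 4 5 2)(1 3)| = 10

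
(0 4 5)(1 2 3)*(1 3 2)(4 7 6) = (0 7 6 4 5)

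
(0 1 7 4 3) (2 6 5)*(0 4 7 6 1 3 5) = (0 3 4 5 2 1 6) 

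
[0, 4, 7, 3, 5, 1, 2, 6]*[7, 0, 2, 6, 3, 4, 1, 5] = [7, 3, 5, 6, 4, 0, 2, 1]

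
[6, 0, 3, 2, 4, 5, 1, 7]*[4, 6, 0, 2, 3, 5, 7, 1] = [7, 4, 2, 0, 3, 5, 6, 1]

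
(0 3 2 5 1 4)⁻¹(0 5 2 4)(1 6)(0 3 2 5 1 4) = (0 3 1 5)(4 6)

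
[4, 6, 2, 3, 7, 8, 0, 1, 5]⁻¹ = [6, 7, 2, 3, 0, 8, 1, 4, 5]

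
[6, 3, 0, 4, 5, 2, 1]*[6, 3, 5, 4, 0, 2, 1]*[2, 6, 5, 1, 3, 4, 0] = [6, 3, 0, 2, 5, 4, 1]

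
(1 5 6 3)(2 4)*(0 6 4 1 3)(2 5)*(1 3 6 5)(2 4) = (0 5 2 3 6)(1 4)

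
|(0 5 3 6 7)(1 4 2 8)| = 20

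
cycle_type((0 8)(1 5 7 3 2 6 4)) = 2.7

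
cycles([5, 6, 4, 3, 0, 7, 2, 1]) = (0 5 7 1 6 2 4)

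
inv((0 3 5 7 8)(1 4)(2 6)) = (0 8 7 5 3)(1 4)(2 6)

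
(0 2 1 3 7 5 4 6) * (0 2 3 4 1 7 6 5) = (0 3 6 2 7) (1 4 5) 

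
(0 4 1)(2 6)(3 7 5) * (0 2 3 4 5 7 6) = (0 5 4 1 2)(3 6)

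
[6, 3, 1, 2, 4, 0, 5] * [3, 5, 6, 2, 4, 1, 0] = [0, 2, 5, 6, 4, 3, 1]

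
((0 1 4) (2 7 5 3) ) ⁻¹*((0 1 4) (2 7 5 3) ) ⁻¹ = (0 1 4) (2 5) (3 7) 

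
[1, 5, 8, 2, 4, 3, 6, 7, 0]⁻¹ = [8, 0, 3, 5, 4, 1, 6, 7, 2]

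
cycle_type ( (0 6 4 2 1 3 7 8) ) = 8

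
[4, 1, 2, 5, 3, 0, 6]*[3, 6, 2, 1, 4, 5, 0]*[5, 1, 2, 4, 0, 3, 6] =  [0, 6, 2, 3, 1, 4, 5]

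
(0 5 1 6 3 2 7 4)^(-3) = (0 2 1 4 3 5 7 6)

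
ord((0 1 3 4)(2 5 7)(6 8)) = 12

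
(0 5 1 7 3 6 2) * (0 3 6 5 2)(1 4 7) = (0 2 3 5 4 7 6)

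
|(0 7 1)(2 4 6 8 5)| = 15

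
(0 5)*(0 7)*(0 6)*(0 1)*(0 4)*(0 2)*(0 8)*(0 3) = (0 5 7 6 1 4 2 8 3)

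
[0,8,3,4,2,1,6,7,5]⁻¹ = [0,5,4,2,3,8,6,7,1]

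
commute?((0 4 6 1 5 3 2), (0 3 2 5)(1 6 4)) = no:(0 4 6 1 5 3 2)*(0 3 2 5)(1 6 4) = (0 1)(2 3 5), (0 3 2 5)(1 6 4)*(0 4 6 1 5 3 2) = (0 2 3)(4 5)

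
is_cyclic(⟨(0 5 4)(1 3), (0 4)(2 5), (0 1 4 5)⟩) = no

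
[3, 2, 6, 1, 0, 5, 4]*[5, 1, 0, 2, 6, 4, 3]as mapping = [0→2, 1→0, 2→3, 3→1, 4→5, 5→4, 6→6]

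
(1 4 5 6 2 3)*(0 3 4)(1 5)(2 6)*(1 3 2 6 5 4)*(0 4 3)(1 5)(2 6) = (0 6 1 4)(2 5)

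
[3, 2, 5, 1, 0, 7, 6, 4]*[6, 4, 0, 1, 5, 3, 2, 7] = [1, 0, 3, 4, 6, 7, 2, 5]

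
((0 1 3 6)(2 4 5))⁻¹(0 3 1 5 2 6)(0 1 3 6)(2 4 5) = (0 1 6 3 2 4)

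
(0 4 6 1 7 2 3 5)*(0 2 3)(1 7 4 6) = (0 6 7 3 5 2)(1 4)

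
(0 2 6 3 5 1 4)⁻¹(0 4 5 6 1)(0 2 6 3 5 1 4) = (0 1 3 4 2)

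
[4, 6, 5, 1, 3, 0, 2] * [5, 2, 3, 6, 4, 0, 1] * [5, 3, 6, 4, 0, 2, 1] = [0, 3, 5, 6, 1, 2, 4]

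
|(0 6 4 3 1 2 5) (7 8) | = 14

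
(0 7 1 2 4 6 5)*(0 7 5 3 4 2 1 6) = (0 5 7 6 3 4)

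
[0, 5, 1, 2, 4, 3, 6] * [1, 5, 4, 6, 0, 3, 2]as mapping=[0→1, 1→3, 2→5, 3→4, 4→0, 5→6, 6→2]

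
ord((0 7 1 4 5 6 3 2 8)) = 9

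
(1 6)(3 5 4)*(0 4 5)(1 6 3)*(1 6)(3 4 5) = (0 5 3)(1 4 6)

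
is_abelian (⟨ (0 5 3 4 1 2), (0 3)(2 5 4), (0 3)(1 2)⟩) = no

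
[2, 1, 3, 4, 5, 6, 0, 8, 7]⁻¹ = [6, 1, 0, 2, 3, 4, 5, 8, 7]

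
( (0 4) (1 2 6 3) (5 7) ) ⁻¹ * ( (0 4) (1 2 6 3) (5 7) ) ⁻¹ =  (1 6) (2 3) 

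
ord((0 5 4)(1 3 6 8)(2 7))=12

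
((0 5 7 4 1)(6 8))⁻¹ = (0 1 4 7 5)(6 8)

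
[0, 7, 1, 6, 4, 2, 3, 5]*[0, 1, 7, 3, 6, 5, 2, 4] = [0, 4, 1, 2, 6, 7, 3, 5]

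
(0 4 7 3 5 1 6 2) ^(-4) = (0 5) (1 4) (2 3) (6 7) 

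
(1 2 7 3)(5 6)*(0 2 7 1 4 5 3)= (0 2 1 7)(3 4 5 6)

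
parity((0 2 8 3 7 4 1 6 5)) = even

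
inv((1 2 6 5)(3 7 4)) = (1 5 6 2)(3 4 7)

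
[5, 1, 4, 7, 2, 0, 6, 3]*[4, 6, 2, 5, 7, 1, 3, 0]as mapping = [0→1, 1→6, 2→7, 3→0, 4→2, 5→4, 6→3, 7→5]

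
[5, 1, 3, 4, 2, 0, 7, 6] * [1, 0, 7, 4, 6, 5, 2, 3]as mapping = [0→5, 1→0, 2→4, 3→6, 4→7, 5→1, 6→3, 7→2]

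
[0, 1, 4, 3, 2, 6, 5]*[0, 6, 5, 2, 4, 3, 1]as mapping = [0→0, 1→6, 2→4, 3→2, 4→5, 5→1, 6→3]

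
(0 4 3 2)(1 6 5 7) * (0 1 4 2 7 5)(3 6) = (0 2 1 3 7 4 6)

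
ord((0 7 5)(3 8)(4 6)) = 6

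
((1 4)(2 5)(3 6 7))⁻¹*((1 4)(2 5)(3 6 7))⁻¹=(3 6 7)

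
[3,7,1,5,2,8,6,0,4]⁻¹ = [7,2,4,0,8,3,6,1,5]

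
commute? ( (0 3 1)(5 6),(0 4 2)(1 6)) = no: (0 3 1)(5 6)*(0 4 2)(1 6) = (0 3 6 5 1 4 2),(0 4 2)(1 6)*(0 3 1)(5 6) = (0 4 2 3 1 5 6)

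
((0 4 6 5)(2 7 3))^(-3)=(0 4 6 5)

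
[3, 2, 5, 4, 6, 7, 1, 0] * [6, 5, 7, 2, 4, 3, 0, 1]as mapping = [0→2, 1→7, 2→3, 3→4, 4→0, 5→1, 6→5, 7→6]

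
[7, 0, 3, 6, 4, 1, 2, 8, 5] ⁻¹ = [1, 5, 6, 2, 4, 8, 3, 0, 7] 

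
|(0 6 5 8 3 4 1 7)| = 8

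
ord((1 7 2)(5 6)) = 6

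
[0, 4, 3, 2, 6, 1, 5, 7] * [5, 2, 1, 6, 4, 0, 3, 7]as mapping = [0→5, 1→4, 2→6, 3→1, 4→3, 5→2, 6→0, 7→7]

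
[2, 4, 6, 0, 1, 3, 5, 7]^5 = [0, 4, 2, 3, 1, 5, 6, 7]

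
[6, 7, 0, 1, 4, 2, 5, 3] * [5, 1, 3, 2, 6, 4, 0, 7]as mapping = [0→0, 1→7, 2→5, 3→1, 4→6, 5→3, 6→4, 7→2]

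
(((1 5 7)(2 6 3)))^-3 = ()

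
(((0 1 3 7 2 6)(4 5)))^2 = (0 3 2)(1 7 6)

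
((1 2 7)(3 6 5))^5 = (1 7 2)(3 5 6)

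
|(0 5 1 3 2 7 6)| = 7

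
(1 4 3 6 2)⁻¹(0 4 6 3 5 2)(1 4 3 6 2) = (0 3 2 6 5 1)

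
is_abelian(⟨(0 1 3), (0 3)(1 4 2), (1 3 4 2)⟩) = no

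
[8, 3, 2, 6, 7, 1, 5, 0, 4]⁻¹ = [7, 5, 2, 1, 8, 6, 3, 4, 0]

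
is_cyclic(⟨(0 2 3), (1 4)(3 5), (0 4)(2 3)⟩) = no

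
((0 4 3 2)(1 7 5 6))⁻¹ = (0 2 3 4)(1 6 5 7)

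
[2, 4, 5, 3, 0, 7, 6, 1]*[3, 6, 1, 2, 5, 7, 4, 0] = [1, 5, 7, 2, 3, 0, 4, 6]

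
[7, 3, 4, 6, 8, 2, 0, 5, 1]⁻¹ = [6, 8, 5, 1, 2, 7, 3, 0, 4]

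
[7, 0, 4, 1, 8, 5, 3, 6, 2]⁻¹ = [1, 3, 8, 6, 2, 5, 7, 0, 4]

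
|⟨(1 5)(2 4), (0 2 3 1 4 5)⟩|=120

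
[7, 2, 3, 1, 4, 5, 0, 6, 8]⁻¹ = [6, 3, 1, 2, 4, 5, 7, 0, 8]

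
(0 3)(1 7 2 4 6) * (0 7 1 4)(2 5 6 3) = (0 2)(3 7 5 6 4)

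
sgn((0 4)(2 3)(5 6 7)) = 1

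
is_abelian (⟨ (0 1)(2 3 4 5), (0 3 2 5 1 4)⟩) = no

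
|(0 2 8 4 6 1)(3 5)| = 6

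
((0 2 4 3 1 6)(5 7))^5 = (0 6 1 3 4 2)(5 7)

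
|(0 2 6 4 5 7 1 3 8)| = 9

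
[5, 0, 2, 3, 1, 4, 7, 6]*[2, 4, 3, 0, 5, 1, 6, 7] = [1, 2, 3, 0, 4, 5, 7, 6]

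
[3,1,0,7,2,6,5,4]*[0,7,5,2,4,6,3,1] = [2,7,0,1,5,3,6,4]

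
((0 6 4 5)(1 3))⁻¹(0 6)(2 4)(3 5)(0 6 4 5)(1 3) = (0 1)(2 5)(4 6)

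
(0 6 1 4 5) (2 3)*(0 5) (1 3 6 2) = (0 2 6 3 1 4) 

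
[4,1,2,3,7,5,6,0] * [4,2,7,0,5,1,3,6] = [5,2,7,0,6,1,3,4]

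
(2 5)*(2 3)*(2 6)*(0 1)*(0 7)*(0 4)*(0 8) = (0 1 7 4 8)(2 5 3 6)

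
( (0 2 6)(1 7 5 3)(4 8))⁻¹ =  (0 6 2)(1 3 5 7)(4 8)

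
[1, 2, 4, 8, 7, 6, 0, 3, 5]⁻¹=[6, 0, 1, 7, 2, 8, 5, 4, 3]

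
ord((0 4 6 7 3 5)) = 6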